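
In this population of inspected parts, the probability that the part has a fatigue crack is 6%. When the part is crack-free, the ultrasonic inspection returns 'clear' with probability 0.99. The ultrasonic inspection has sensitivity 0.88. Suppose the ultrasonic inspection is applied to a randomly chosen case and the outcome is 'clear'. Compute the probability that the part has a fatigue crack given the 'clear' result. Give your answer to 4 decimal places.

P(H | E) ≈ 0.0077

Write H for 'the part has a fatigue crack'. Prior odds H:¬H = 0.06/0.94 = 0.063830. For the 'clear' outcome, the likelihood ratio is 0.12/0.99 = 0.12121.
Posterior odds = 0.063830 × 0.12121 = 0.0077369, so P(H|E) = 0.0077369/(1+0.0077369) = 0.0077.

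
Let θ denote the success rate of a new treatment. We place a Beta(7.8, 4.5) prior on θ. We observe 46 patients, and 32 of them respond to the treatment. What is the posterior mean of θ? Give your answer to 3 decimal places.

The binomial likelihood is conjugate to the Beta prior: with 32 successes and 14 failures, the posterior is Beta(7.8+32, 4.5+14) = Beta(39.8, 18.5).
Posterior mean = α/(α+β) = 39.8/58.3 = 0.683.

Posterior mean ≈ 0.683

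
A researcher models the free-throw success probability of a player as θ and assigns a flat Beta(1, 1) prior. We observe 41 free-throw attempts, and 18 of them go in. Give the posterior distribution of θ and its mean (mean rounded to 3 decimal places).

The binomial likelihood is conjugate to the Beta prior: with 18 successes and 23 failures, the posterior is Beta(1+18, 1+23) = Beta(19, 24).
E[θ | data] = 19/(19+24) = 0.442.

Posterior: Beta(19, 24); mean ≈ 0.442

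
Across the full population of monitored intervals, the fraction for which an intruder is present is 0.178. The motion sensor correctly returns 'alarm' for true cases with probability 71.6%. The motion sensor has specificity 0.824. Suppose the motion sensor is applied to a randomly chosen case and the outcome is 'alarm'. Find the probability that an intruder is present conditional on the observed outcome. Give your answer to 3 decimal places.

P(H | E) ≈ 0.468

Write H for 'an intruder is present'. Prior odds H:¬H = 0.178/0.822 = 0.21655. For the 'alarm' outcome, the likelihood ratio is 0.716/0.176 = 4.0682.
Posterior odds = 0.21655 × 4.0682 = 0.88094, so P(H|E) = 0.88094/(1+0.88094) = 0.468.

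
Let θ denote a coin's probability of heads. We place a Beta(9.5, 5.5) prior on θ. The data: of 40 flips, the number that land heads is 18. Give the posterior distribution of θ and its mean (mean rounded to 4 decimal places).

Posterior: Beta(27.5, 27.5); mean ≈ 0.5000

Observing 18 successes and 22 failures updates Beta(9.5, 5.5) by adding the success and failure counts to the two shape parameters: α = 9.5+18 = 27.5, β = 5.5+22 = 27.5.
E[θ | data] = 27.5/(27.5+27.5) = 0.5000.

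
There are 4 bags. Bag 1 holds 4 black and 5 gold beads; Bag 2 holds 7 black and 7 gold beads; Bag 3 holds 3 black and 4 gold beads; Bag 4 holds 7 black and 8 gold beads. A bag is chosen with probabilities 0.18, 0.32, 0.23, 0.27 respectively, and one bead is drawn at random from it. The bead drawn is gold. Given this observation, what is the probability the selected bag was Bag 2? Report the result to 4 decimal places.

Tabulate prior·likelihood by source: [1] prior 0.18, lik 0.5556, product 0.1000; [2] prior 0.32, lik 0.5, product 0.1600; [3] prior 0.23, lik 0.5714, product 0.1314; [4] prior 0.27, lik 0.5333, product 0.1440.
Normalizing constant = 0.53543; the posterior for Bag 2 is its product over the sum, 0.1600/0.53543 = 0.2988.

Posterior probability ≈ 0.2988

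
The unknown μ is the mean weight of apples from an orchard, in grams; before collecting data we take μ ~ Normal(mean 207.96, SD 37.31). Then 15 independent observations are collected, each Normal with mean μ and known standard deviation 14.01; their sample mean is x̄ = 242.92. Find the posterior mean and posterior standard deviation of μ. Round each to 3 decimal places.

Posterior mean ≈ 242.594; posterior SD ≈ 3.600

With known σ, the Normal prior is conjugate. Weight on the data is w = (n/σ²)/(n/σ² + 1/τ₀²) = 0.0764214/(0.0764214+0.00071837) = 0.99069.
Posterior mean = w·x̄ + (1−w)·μ₀ = 0.99069·242.92 + 0.0093126·207.96 = 242.594. Posterior variance = 1/(0.0764214+0.00071837) = 12.9635, so SD = 3.600.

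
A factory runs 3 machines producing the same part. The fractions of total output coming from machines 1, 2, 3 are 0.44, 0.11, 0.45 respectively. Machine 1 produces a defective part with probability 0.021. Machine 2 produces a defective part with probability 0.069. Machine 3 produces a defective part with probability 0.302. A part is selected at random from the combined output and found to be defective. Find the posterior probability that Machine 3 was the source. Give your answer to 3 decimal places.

Tabulate prior·likelihood by source: [1] prior 0.44, lik 0.021, product 0.009240; [2] prior 0.11, lik 0.069, product 0.007590; [3] prior 0.45, lik 0.302, product 0.1359.
Normalizing constant = 0.15273; the posterior for Machine 3 is its product over the sum, 0.1359/0.15273 = 0.890.

Posterior probability ≈ 0.890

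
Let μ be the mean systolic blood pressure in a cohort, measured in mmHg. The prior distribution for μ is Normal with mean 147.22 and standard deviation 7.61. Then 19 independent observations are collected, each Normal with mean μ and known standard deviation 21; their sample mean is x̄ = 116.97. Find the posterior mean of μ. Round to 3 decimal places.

With known σ, the Normal prior is conjugate. Weight on the data is w = (n/σ²)/(n/σ² + 1/τ₀²) = 0.0430839/(0.0430839+0.0172675) = 0.71388.
Posterior mean = w·x̄ + (1−w)·μ₀ = 0.71388·116.97 + 0.28612·147.22 = 125.625.

Posterior mean ≈ 125.625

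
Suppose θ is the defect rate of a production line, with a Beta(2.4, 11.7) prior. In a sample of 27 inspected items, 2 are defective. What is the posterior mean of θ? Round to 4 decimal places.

Posterior mean ≈ 0.1071

Observing 2 successes and 25 failures updates Beta(2.4, 11.7) by adding the success and failure counts to the two shape parameters: α = 2.4+2 = 4.4, β = 11.7+25 = 36.7.
Posterior mean = α/(α+β) = 4.4/41.1 = 0.1071.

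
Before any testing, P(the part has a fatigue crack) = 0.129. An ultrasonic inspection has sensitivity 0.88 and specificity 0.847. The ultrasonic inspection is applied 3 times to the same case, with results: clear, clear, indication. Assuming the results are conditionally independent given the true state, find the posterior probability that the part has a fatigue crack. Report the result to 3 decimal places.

Posterior P(H) ≈ 0.017

Let H be the event that the part has a fatigue crack; start with P(H) = 0.129. P('indication'|H) = 0.88, P('indication'|¬H) = 0.153.
Update on result 1 ('clear'): P(H) ← 0.12·0.1290 / (0.12·0.1290 + 0.847·0.8710) = 0.015480/0.75322 = 0.0206.
Update on result 2 ('clear'): P(H) ← 0.12·0.0206 / (0.12·0.0206 + 0.847·0.9794) = 0.0024662/0.83206 = 0.0030.
Update on result 3 ('indication'): P(H) ← 0.88·0.0030 / (0.88·0.0030 + 0.153·0.9970) = 0.0026083/0.15515 = 0.0168.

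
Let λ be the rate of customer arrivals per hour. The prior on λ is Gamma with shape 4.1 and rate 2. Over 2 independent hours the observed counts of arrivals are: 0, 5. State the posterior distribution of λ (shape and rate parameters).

The Poisson likelihood adds the total count to the shape and the number of exposure periods to the rate. Here ∑xᵢ = 5 and n = 2, so shape 4.1→9.1 and rate 2→4.

Posterior: Gamma(shape=9.1, rate=4)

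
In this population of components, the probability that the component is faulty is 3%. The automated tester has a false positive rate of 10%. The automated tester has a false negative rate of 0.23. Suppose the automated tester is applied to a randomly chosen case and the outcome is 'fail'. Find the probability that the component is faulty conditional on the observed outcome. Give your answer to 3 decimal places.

P(H | E) ≈ 0.192

Let H be the event that the component is faulty. P(H) = 0.03, so P(¬H) = 0.97. With E the 'fail' result, P(E|H) = 0.77 and P(E|¬H) = 0.1.
P(E) = 0.77·0.03 + 0.1·0.97 = 0.023100 + 0.097000 = 0.12010.
By Bayes' theorem, P(H|E) = 0.023100 / 0.12010 = 0.192.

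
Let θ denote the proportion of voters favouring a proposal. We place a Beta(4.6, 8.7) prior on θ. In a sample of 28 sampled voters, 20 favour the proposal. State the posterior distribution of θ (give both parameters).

The binomial likelihood is conjugate to the Beta prior: with 20 successes and 8 failures, the posterior is Beta(4.6+20, 8.7+8) = Beta(24.6, 16.7).

Posterior: Beta(24.6, 16.7)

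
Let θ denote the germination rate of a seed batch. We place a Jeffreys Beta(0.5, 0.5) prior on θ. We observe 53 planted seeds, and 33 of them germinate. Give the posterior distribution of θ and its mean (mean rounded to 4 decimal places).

The binomial likelihood is conjugate to the Beta prior: with 33 successes and 20 failures, the posterior is Beta(0.5+33, 0.5+20) = Beta(33.5, 20.5).
E[θ | data] = 33.5/(33.5+20.5) = 0.6204.

Posterior: Beta(33.5, 20.5); mean ≈ 0.6204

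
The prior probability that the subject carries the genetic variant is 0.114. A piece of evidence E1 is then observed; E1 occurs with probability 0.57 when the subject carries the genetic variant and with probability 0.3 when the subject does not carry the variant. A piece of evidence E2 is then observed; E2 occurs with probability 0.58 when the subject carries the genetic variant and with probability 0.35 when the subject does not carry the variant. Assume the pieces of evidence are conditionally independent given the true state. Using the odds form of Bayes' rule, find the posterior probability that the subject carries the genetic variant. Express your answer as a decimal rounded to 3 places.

Posterior probability ≈ 0.288

Prior odds = 0.114/(1−0.114) = 0.12867.
Likelihood ratio for E1 = 0.57/0.3 = 1.9000.
Likelihood ratio for E2 = 0.58/0.35 = 1.6571.
Posterior odds = prior odds × LR₁ × LR₂ = 0.40512.
Posterior probability = odds/(1+odds) = 0.40512/1.4051 = 0.288.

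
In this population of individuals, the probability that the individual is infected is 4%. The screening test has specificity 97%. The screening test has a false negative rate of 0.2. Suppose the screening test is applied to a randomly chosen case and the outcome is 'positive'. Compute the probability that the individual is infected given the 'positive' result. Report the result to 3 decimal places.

P(H | E) ≈ 0.526

Let H be the event that the individual is infected. P(H) = 0.04, so P(¬H) = 0.96. With E the 'positive' result, P(E|H) = 0.8 and P(E|¬H) = 0.03.
P(E) = 0.8·0.04 + 0.03·0.96 = 0.032000 + 0.028800 = 0.060800.
By Bayes' theorem, P(H|E) = 0.032000 / 0.060800 = 0.526.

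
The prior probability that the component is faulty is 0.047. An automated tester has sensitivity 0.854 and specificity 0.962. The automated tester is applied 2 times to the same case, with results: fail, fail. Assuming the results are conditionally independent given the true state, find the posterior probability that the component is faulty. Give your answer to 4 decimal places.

Posterior P(H) ≈ 0.9614

With H the event that the component is faulty, the joint likelihood of the observed sequence is P(data|H) = 0.854·0.854 = 0.72932 and P(data|¬H) = 0.038·0.038 = 0.0014440.
Bayes: P(H|data) = 0.047·0.72932 / (0.047·0.72932 + 0.953·0.0014440) = 0.034278/0.035654 = 0.9614.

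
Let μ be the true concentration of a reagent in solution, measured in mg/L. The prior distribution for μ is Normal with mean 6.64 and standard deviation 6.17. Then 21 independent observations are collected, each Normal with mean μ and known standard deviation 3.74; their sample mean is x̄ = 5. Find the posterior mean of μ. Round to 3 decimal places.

Posterior mean ≈ 5.028

Prior precision 1/τ₀² = 1/6.17² = 0.0262682; data precision n/σ² = 21/3.74² = 1.50133.
Posterior precision = 0.0262682 + 1.50133 = 1.52760.
Posterior mean = (0.0262682·6.64 + 1.50133·5) / 1.52760 = 5.028.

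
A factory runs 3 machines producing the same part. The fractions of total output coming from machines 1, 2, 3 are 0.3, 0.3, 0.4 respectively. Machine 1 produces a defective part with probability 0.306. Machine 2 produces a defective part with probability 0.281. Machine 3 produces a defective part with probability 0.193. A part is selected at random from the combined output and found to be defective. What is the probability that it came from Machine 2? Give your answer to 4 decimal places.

P(defective|M1) = 0.306; P(defective|M2) = 0.281; P(defective|M3) = 0.193.
Prior × likelihood for each source: 0.3·0.306=0.09180, 0.3·0.281=0.08430, 0.4·0.193=0.07720. Summing gives P(defective) = 0.25330.
P(Machine 2 | defective) = 0.08430 / 0.25330 = 0.3328.

Posterior probability ≈ 0.3328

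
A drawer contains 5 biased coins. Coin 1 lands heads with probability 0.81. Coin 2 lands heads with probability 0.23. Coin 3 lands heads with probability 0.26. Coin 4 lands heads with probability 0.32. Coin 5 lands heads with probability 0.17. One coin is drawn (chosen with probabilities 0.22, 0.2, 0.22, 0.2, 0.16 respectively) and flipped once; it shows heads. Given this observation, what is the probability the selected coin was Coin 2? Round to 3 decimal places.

P(heads|C1) = 0.81; P(heads|C2) = 0.23; P(heads|C3) = 0.26; P(heads|C4) = 0.32; P(heads|C5) = 0.17.
Prior × likelihood for each source: 0.22·0.81=0.1782, 0.2·0.23=0.04600, 0.22·0.26=0.05720, 0.2·0.32=0.06400, 0.16·0.17=0.02720. Summing gives P(heads) = 0.37260.
P(Coin 2 | heads) = 0.04600 / 0.37260 = 0.123.

Posterior probability ≈ 0.123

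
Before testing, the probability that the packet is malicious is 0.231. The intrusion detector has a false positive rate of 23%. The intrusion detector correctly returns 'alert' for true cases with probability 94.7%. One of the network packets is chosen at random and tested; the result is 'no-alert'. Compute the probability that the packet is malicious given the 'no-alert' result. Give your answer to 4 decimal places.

Write H for 'the packet is malicious'. Prior odds H:¬H = 0.231/0.769 = 0.30039. For the 'no-alert' outcome, the likelihood ratio is 0.053/0.77 = 0.068831.
Posterior odds = 0.30039 × 0.068831 = 0.020676, so P(H|E) = 0.020676/(1+0.020676) = 0.0203.

P(H | E) ≈ 0.0203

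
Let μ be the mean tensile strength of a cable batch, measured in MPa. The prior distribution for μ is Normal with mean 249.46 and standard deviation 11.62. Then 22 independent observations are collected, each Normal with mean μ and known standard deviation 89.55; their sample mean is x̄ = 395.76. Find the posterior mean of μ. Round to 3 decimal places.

Posterior mean ≈ 289.005

Prior precision 1/τ₀² = 1/11.62² = 0.00740607; data precision n/σ² = 22/89.55² = 0.00274341.
Posterior precision = 0.00740607 + 0.00274341 = 0.0101495.
Posterior mean = (0.00740607·249.46 + 0.00274341·395.76) / 0.0101495 = 289.005.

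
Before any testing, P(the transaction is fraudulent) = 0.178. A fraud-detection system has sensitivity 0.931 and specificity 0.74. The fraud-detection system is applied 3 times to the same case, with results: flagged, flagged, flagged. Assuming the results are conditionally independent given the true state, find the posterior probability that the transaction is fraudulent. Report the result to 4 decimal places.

Let H be the event that the transaction is fraudulent; start with P(H) = 0.178. P('flagged'|H) = 0.931, P('flagged'|¬H) = 0.26.
Update on result 1 ('flagged'): P(H) ← 0.931·0.1780 / (0.931·0.1780 + 0.26·0.8220) = 0.16572/0.37944 = 0.4367.
Update on result 2 ('flagged'): P(H) ← 0.931·0.4367 / (0.931·0.4367 + 0.26·0.5633) = 0.40661/0.55306 = 0.7352.
Update on result 3 ('flagged'): P(H) ← 0.931·0.7352 / (0.931·0.7352 + 0.26·0.2648) = 0.68448/0.75332 = 0.9086.

Posterior P(H) ≈ 0.9086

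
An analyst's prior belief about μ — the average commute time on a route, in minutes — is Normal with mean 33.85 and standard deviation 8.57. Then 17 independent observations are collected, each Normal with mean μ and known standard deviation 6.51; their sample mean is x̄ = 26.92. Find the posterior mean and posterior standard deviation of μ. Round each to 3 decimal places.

Posterior mean ≈ 27.148; posterior SD ≈ 1.553

Prior precision 1/τ₀² = 1/8.57² = 0.0136156; data precision n/σ² = 17/6.51² = 0.401132.
Posterior precision = 0.0136156 + 0.401132 = 0.414747, giving posterior SD = 1/√0.414747 = 1.553.
Posterior mean = (0.0136156·33.85 + 0.401132·26.92) / 0.414747 = 27.148.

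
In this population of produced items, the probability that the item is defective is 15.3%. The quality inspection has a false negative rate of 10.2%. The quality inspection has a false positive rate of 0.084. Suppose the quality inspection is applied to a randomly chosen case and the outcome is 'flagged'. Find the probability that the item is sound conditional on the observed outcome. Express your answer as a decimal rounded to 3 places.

Let H be the event that the item is defective. P(H) = 0.153, so P(¬H) = 0.847. With E the 'flagged' result, P(E|H) = 0.898 and P(E|¬H) = 0.084.
P(E) = 0.898·0.153 + 0.084·0.847 = 0.13739 + 0.071148 = 0.20854.
By Bayes' theorem, P(H|E) = 0.13739 / 0.20854 = 0.659. Hence P(¬H|E) = 1 − 0.659 = 0.341.

P(¬H | E) ≈ 0.341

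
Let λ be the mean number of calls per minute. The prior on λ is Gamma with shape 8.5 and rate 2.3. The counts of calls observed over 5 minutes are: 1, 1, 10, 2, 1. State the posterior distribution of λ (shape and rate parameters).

Posterior: Gamma(shape=23.5, rate=7.3)

Total count ∑xᵢ = 15 over n = 5 minutes.
Gamma is conjugate to the Poisson likelihood: posterior is Gamma(shape = 8.5+15 = 23.5, rate = 2.3+5 = 7.3).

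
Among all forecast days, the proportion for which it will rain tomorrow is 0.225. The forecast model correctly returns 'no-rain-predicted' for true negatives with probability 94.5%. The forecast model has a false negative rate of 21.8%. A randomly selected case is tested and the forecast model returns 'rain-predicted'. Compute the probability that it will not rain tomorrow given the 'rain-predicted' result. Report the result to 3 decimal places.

Let H be the event that it will rain tomorrow. P(H) = 0.225, so P(¬H) = 0.775. With E the 'rain-predicted' result, P(E|H) = 0.782 and P(E|¬H) = 0.055.
P(E) = 0.782·0.225 + 0.055·0.775 = 0.17595 + 0.042625 = 0.21858.
By Bayes' theorem, P(H|E) = 0.17595 / 0.21858 = 0.805. Hence P(¬H|E) = 1 − 0.805 = 0.195.

P(¬H | E) ≈ 0.195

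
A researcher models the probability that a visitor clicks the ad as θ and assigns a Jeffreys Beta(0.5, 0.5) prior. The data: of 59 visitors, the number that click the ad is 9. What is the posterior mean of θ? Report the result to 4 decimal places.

Observing 9 successes and 50 failures updates Beta(0.5, 0.5) by adding the success and failure counts to the two shape parameters: α = 0.5+9 = 9.5, β = 0.5+50 = 50.5.
E[θ | data] = 9.5/(9.5+50.5) = 0.1583.

Posterior mean ≈ 0.1583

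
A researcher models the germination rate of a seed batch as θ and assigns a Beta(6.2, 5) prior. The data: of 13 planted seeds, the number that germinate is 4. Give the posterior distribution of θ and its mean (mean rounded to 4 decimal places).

Observing 4 successes and 9 failures updates Beta(6.2, 5) by adding the success and failure counts to the two shape parameters: α = 6.2+4 = 10.2, β = 5+9 = 14.
E[θ | data] = 10.2/(10.2+14) = 0.4215.

Posterior: Beta(10.2, 14); mean ≈ 0.4215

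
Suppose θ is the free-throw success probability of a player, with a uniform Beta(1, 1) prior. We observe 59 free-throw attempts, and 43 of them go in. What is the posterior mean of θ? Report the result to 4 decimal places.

Posterior mean ≈ 0.7213

The binomial likelihood is conjugate to the Beta prior: with 43 successes and 16 failures, the posterior is Beta(1+43, 1+16) = Beta(44, 17).
E[θ | data] = 44/(44+17) = 0.7213.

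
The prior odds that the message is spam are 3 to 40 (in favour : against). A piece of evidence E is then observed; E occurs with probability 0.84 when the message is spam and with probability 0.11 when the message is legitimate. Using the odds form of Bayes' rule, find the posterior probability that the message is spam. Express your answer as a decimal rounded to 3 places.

Prior odds = 3/40 = 0.075000.
Likelihood ratio for E = 0.84/0.11 = 7.6364.
Posterior odds = prior odds × LR = 0.57273.
Posterior probability = odds/(1+odds) = 0.57273/1.5727 = 0.364.

Posterior probability ≈ 0.364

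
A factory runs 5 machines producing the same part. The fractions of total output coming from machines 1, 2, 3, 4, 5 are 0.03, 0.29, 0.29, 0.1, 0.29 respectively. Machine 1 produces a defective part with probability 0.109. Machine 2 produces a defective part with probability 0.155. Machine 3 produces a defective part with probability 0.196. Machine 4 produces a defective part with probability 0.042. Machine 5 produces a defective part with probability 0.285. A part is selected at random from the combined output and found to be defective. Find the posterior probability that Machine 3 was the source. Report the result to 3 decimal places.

Posterior probability ≈ 0.296

Tabulate prior·likelihood by source: [1] prior 0.03, lik 0.109, product 0.003270; [2] prior 0.29, lik 0.155, product 0.04495; [3] prior 0.29, lik 0.196, product 0.05684; [4] prior 0.1, lik 0.042, product 0.004200; [5] prior 0.29, lik 0.285, product 0.08265.
Normalizing constant = 0.19191; the posterior for Machine 3 is its product over the sum, 0.05684/0.19191 = 0.296.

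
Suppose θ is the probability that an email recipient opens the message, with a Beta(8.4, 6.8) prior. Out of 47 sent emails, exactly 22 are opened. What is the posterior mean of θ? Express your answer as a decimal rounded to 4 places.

Posterior mean ≈ 0.4887

The binomial likelihood is conjugate to the Beta prior: with 22 successes and 25 failures, the posterior is Beta(8.4+22, 6.8+25) = Beta(30.4, 31.8).
E[θ | data] = 30.4/(30.4+31.8) = 0.4887.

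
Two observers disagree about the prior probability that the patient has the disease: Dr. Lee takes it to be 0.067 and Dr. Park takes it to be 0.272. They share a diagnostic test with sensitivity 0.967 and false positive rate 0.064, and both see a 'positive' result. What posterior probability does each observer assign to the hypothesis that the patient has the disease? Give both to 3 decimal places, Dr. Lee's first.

Dr. Lee: 0.520; Dr. Park: 0.850

P('+'|H) = 0.967, P('+'|¬H) = 0.064.
Dr. Lee: numerator 0.967·0.067 = 0.064789; evidence = 0.064789+0.064·0.933 = 0.12450; posterior = 0.520.
Dr. Park: numerator 0.967·0.272 = 0.26302; evidence = 0.26302+0.064·0.728 = 0.30962; posterior = 0.850.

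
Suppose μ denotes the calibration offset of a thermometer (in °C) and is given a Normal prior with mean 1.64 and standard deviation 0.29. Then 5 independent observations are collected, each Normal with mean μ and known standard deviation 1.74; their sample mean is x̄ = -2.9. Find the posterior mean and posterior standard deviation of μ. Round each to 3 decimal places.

Posterior mean ≈ 1.086; posterior SD ≈ 0.272

Prior precision 1/τ₀² = 1/0.29² = 11.8906; data precision n/σ² = 5/1.74² = 1.65147.
Posterior precision = 11.8906 + 1.65147 = 13.5421, giving posterior SD = 1/√13.5421 = 0.272.
Posterior mean = (11.8906·1.64 + 1.65147·-2.9) / 13.5421 = 1.086.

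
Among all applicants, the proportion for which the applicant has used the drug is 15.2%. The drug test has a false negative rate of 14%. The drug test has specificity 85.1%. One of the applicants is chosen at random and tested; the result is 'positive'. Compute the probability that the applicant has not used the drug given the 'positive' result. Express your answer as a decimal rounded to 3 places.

P(¬H | E) ≈ 0.492

Let H be the event that the applicant has used the drug. P(H) = 0.152, so P(¬H) = 0.848. With E the 'positive' result, P(E|H) = 0.86 and P(E|¬H) = 0.149.
P(E) = 0.86·0.152 + 0.149·0.848 = 0.13072 + 0.12635 = 0.25707.
By Bayes' theorem, P(H|E) = 0.13072 / 0.25707 = 0.508. Hence P(¬H|E) = 1 − 0.508 = 0.492.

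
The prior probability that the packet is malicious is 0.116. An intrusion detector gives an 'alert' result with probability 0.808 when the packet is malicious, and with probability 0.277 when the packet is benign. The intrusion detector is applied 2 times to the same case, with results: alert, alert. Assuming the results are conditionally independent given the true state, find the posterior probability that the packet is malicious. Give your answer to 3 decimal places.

Let H be the event that the packet is malicious; start with P(H) = 0.116. P('alert'|H) = 0.808, P('alert'|¬H) = 0.277.
Update on result 1 ('alert'): P(H) ← 0.808·0.1160 / (0.808·0.1160 + 0.277·0.8840) = 0.093728/0.33860 = 0.2768.
Update on result 2 ('alert'): P(H) ← 0.808·0.2768 / (0.808·0.2768 + 0.277·0.7232) = 0.22367/0.42399 = 0.5275.

Posterior P(H) ≈ 0.528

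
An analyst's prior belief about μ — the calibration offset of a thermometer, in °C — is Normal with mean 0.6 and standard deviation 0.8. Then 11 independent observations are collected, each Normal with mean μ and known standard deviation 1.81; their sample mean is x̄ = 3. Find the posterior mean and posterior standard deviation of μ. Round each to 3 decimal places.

Prior precision 1/τ₀² = 1/0.8² = 1.56250; data precision n/σ² = 11/1.81² = 3.35765.
Posterior precision = 1.56250 + 3.35765 = 4.92015, giving posterior SD = 1/√4.92015 = 0.451.
Posterior mean = (1.56250·0.6 + 3.35765·3) / 4.92015 = 2.238.

Posterior mean ≈ 2.238; posterior SD ≈ 0.451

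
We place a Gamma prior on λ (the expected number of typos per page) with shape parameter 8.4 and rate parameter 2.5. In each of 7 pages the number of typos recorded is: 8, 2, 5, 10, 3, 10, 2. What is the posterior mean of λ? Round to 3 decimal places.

Posterior mean ≈ 5.095

Total count ∑xᵢ = 40 over n = 7 pages.
Gamma is conjugate to the Poisson likelihood: posterior is Gamma(shape = 8.4+40 = 48.4, rate = 2.5+7 = 9.5).
E[λ | data] = 48.4/9.5 = 5.095.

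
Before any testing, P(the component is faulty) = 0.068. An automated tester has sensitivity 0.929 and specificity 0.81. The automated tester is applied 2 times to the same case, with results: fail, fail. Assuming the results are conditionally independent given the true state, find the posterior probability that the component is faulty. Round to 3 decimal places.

With H the event that the component is faulty, the joint likelihood of the observed sequence is P(data|H) = 0.929·0.929 = 0.86304 and P(data|¬H) = 0.19·0.19 = 0.036100.
Bayes: P(H|data) = 0.068·0.86304 / (0.068·0.86304 + 0.932·0.036100) = 0.058687/0.092332 = 0.6356.

Posterior P(H) ≈ 0.636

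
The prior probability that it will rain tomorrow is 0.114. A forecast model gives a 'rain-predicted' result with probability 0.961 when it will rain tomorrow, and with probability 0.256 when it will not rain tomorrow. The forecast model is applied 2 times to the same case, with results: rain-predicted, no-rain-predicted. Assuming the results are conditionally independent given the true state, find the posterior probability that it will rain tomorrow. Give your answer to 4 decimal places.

Posterior P(H) ≈ 0.0247

With H the event that it will rain tomorrow, the joint likelihood of the observed sequence is P(data|H) = 0.961·0.039 = 0.037479 and P(data|¬H) = 0.256·0.744 = 0.19046.
Bayes: P(H|data) = 0.114·0.037479 / (0.114·0.037479 + 0.886·0.19046) = 0.0042726/0.17302 = 0.0247.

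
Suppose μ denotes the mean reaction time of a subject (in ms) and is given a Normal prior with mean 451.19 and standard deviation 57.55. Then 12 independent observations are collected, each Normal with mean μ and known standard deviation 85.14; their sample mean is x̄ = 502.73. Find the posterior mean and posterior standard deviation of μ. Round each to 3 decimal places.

Prior precision 1/τ₀² = 1/57.55² = 0.00030193; data precision n/σ² = 12/85.14² = 0.00165544.
Posterior precision = 0.00030193 + 0.00165544 = 0.00195737, giving posterior SD = 1/√0.00195737 = 22.603.
Posterior mean = (0.00030193·451.19 + 0.00165544·502.73) / 0.00195737 = 494.780.

Posterior mean ≈ 494.780; posterior SD ≈ 22.603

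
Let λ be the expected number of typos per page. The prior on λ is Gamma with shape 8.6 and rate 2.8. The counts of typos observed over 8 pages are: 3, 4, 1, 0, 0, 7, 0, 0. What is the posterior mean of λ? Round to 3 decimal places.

Posterior mean ≈ 2.185

The Poisson likelihood adds the total count to the shape and the number of exposure periods to the rate. Here ∑xᵢ = 15 and n = 8, so shape 8.6→23.6 and rate 2.8→10.8.
E[λ | data] = 23.6/10.8 = 2.185.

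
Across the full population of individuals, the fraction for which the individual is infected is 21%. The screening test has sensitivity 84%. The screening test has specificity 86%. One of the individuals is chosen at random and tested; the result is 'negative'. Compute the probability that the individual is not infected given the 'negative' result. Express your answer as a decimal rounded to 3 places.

Write H for 'the individual is infected'. Prior odds H:¬H = 0.21/0.79 = 0.26582. For the 'negative' outcome, the likelihood ratio is 0.16/0.86 = 0.18605.
Posterior odds = 0.26582 × 0.18605 = 0.049455, so P(H|E) = 0.049455/(1+0.049455) = 0.047. Then P(¬H|E) = 1 − 0.047 = 0.953.

P(¬H | E) ≈ 0.953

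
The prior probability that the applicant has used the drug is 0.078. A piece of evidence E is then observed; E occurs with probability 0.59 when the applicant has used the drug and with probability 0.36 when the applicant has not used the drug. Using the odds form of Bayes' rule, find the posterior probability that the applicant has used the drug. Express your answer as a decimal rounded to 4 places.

Prior odds = 0.078/(1−0.078) = 0.084599.
Likelihood ratio for E = 0.59/0.36 = 1.6389.
Posterior odds = prior odds × LR = 0.13865.
Posterior probability = odds/(1+odds) = 0.13865/1.1386 = 0.1218.

Posterior probability ≈ 0.1218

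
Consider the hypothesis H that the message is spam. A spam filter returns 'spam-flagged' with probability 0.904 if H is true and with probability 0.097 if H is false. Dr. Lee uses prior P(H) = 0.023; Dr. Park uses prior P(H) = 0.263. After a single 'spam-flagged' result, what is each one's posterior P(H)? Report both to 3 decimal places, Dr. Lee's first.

P('+'|H) = 0.904, P('+'|¬H) = 0.097.
Dr. Lee: numerator 0.904·0.023 = 0.020792; evidence = 0.020792+0.097·0.977 = 0.11556; posterior = 0.180.
Dr. Park: numerator 0.904·0.263 = 0.23775; evidence = 0.23775+0.097·0.737 = 0.30924; posterior = 0.769.

Dr. Lee: 0.180; Dr. Park: 0.769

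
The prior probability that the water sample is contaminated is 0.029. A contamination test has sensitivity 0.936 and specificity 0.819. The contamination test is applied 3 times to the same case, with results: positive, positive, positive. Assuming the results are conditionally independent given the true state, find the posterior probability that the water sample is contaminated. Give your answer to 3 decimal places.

Posterior P(H) ≈ 0.805

With H the event that the water sample is contaminated, the joint likelihood of the observed sequence is P(data|H) = 0.936·0.936·0.936 = 0.82003 and P(data|¬H) = 0.181·0.181·0.181 = 0.0059297.
Bayes: P(H|data) = 0.029·0.82003 / (0.029·0.82003 + 0.971·0.0059297) = 0.023781/0.029539 = 0.8051.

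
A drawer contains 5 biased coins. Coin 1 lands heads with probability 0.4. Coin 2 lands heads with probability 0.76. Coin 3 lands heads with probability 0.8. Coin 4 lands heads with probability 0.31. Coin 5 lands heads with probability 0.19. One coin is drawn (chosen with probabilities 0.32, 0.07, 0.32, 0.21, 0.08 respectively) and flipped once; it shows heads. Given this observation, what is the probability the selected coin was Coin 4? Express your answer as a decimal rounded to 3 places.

Posterior probability ≈ 0.126

Tabulate prior·likelihood by source: [1] prior 0.32, lik 0.4, product 0.1280; [2] prior 0.07, lik 0.76, product 0.05320; [3] prior 0.32, lik 0.8, product 0.2560; [4] prior 0.21, lik 0.31, product 0.06510; [5] prior 0.08, lik 0.19, product 0.01520.
Normalizing constant = 0.51750; the posterior for Coin 4 is its product over the sum, 0.06510/0.51750 = 0.126.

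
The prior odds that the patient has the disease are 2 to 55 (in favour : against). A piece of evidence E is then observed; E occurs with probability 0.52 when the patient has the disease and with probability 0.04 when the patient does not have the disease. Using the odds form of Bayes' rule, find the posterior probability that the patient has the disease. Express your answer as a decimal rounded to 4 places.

Posterior probability ≈ 0.3210

Prior odds = 2/55 = 0.036364.
Likelihood ratio for E = 0.52/0.04 = 13.000.
Posterior odds = prior odds × LR = 0.47273.
Posterior probability = odds/(1+odds) = 0.47273/1.4727 = 0.3210.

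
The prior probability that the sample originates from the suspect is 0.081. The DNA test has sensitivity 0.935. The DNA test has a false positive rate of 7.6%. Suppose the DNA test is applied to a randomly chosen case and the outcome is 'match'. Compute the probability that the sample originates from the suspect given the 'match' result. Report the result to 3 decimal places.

P(H | E) ≈ 0.520

Let H be the event that the sample originates from the suspect. P(H) = 0.081, so P(¬H) = 0.919. With E the 'match' result, P(E|H) = 0.935 and P(E|¬H) = 0.076.
P(E) = 0.935·0.081 + 0.076·0.919 = 0.075735 + 0.069844 = 0.14558.
By Bayes' theorem, P(H|E) = 0.075735 / 0.14558 = 0.520.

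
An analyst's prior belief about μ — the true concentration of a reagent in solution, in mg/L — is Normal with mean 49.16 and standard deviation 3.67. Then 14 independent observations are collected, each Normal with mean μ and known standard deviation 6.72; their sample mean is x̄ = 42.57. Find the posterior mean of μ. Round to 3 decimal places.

Posterior mean ≈ 43.843

With known σ, the Normal prior is conjugate. Weight on the data is w = (n/σ²)/(n/σ² + 1/τ₀²) = 0.310020/(0.310020+0.0742451) = 0.80679.
Posterior mean = w·x̄ + (1−w)·μ₀ = 0.80679·42.57 + 0.19321·49.16 = 43.843.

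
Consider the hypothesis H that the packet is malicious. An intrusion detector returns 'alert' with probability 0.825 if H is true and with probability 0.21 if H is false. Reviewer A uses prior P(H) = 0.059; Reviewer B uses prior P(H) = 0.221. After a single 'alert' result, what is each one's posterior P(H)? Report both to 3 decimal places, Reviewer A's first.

The likelihood ratio for an 'alert' result is 0.825/0.21 = 3.9286.
Reviewer A: prior odds 0.059/0.941 = 0.062699; posterior odds 0.24632; posterior probability 0.198.
Reviewer B: prior odds 0.221/0.779 = 0.28370; posterior odds 1.1145; posterior probability 0.527.

Reviewer A: 0.198; Reviewer B: 0.527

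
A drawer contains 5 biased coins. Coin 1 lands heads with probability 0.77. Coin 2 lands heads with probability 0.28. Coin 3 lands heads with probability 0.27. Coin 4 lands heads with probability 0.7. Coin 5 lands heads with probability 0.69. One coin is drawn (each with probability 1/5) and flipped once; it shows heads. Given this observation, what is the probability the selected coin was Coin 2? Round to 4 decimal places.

Posterior probability ≈ 0.1033

Tabulate prior·likelihood by source: [1] prior 0.2, lik 0.77, product 0.1540; [2] prior 0.2, lik 0.28, product 0.05600; [3] prior 0.2, lik 0.27, product 0.05400; [4] prior 0.2, lik 0.7, product 0.1400; [5] prior 0.2, lik 0.69, product 0.1380.
Normalizing constant = 0.54200; the posterior for Coin 2 is its product over the sum, 0.05600/0.54200 = 0.1033.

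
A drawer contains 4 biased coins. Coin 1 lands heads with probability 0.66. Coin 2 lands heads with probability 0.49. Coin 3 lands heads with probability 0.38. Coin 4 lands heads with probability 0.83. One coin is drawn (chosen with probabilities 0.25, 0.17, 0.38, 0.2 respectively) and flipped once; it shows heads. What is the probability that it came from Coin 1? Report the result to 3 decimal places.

Posterior probability ≈ 0.295

Tabulate prior·likelihood by source: [1] prior 0.25, lik 0.66, product 0.1650; [2] prior 0.17, lik 0.49, product 0.08330; [3] prior 0.38, lik 0.38, product 0.1444; [4] prior 0.2, lik 0.83, product 0.1660.
Normalizing constant = 0.55870; the posterior for Coin 1 is its product over the sum, 0.1650/0.55870 = 0.295.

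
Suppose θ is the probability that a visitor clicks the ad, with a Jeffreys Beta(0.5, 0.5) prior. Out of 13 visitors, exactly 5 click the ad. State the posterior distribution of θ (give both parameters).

Posterior: Beta(5.5, 8.5)

The binomial likelihood is conjugate to the Beta prior: with 5 successes and 8 failures, the posterior is Beta(0.5+5, 0.5+8) = Beta(5.5, 8.5).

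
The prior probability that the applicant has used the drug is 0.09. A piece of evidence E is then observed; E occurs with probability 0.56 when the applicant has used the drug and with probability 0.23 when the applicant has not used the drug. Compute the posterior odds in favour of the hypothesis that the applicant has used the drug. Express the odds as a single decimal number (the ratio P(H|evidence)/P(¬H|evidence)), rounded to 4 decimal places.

Posterior odds ≈ 0.2408

Prior odds = 0.09/(1−0.09) = 0.098901.
Likelihood ratio for E = 0.56/0.23 = 2.4348.
Posterior odds = prior odds × LR = 0.24080.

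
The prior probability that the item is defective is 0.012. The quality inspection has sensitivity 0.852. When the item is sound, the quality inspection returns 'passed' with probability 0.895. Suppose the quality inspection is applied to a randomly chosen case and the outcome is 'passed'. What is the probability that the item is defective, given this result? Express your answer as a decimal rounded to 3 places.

Let H be the event that the item is defective. P(H) = 0.012, so P(¬H) = 0.988. With E the 'passed' result, P(E|H) = 0.148 and P(E|¬H) = 0.895.
P(E) = 0.148·0.012 + 0.895·0.988 = 0.0017760 + 0.88426 = 0.88604.
By Bayes' theorem, P(H|E) = 0.0017760 / 0.88604 = 0.002.

P(H | E) ≈ 0.002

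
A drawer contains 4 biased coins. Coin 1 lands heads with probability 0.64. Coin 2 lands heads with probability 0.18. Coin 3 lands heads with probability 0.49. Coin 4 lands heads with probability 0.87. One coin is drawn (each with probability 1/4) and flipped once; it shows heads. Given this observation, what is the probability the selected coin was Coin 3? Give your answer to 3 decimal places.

Posterior probability ≈ 0.225

Tabulate prior·likelihood by source: [1] prior 0.25, lik 0.64, product 0.1600; [2] prior 0.25, lik 0.18, product 0.04500; [3] prior 0.25, lik 0.49, product 0.1225; [4] prior 0.25, lik 0.87, product 0.2175.
Normalizing constant = 0.54500; the posterior for Coin 3 is its product over the sum, 0.1225/0.54500 = 0.225.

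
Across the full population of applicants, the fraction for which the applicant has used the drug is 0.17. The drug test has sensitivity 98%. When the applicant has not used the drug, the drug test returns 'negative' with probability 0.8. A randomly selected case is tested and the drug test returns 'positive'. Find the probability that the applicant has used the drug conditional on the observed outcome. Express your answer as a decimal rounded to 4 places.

Let H be the event that the applicant has used the drug. P(H) = 0.17, so P(¬H) = 0.83. With E the 'positive' result, P(E|H) = 0.98 and P(E|¬H) = 0.2.
P(E) = 0.98·0.17 + 0.2·0.83 = 0.16660 + 0.16600 = 0.33260.
By Bayes' theorem, P(H|E) = 0.16660 / 0.33260 = 0.5009.

P(H | E) ≈ 0.5009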